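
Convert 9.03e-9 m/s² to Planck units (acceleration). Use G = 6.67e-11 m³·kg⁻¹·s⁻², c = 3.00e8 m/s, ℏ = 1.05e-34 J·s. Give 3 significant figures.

1.62e-60

Planck acceleration: a_P = √(c⁷/(ℏG)) = 5.59e51 m/s².
9.03e-9 / 5.59e51 = 1.62e-60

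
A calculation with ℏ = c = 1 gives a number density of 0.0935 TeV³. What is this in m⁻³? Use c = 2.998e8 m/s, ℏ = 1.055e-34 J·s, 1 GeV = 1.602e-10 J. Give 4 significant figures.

Number density is [L]⁻³ = [E]³/(ℏc)³.
1 GeV³ → 1/(ℏc)³ × (1 GeV in J)³ = 1.299e47 m⁻³.
Convert the energy scale: 0.0935 TeV³ = 9.35e7 GeV³.
Result: 9.35e7 × 1.299e47 = 1.215e55 m⁻³.

1.215e55 m⁻³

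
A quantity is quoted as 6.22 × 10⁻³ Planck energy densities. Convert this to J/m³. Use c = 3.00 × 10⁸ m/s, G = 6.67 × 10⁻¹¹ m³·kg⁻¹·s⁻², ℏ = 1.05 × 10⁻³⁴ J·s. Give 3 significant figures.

One Planck energy density: u_P = c⁷/(ℏG²) = 4.68 × 10¹¹³ J/m³.
6.22 × 10⁻³ × 4.68 × 10¹¹³ J/m³ = 2.91 × 10¹¹¹ J/m³

2.91 × 10¹¹¹ J/m³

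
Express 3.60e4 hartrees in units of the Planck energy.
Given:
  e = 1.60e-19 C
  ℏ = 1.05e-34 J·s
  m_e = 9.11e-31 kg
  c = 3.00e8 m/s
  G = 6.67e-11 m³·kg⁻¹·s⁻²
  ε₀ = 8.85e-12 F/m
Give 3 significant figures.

8.06e-23

hartree: E_h = m_e e⁴/(4πε₀ℏ)² = 4.38e-18 J
Planck energy: E_P = √(ℏc⁵/G) = 1.96e9 J
3.60e4 × 4.38e-18 / 1.96e9 = 8.06e-23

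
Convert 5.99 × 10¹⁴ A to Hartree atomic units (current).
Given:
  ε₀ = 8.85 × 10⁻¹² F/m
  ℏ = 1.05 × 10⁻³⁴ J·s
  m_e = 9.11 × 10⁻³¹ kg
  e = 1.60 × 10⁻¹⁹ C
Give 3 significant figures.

8.98 × 10¹⁶

atomic unit of electric current: I_au = e E_h/ℏ = m_e e⁵/((4πε₀)²ℏ³) = 6.67 × 10⁻³ A.
5.99 × 10¹⁴ / 6.67 × 10⁻³ = 8.98 × 10¹⁶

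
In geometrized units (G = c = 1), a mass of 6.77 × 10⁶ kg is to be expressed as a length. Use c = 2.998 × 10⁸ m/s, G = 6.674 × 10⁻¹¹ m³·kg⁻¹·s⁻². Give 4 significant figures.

In G = c = 1 units mass has dimensions of length; the conversion factor is G/c².
6.77 × 10⁶ kg × (G/c²) = 5.027 × 10⁻²¹ m

5.027 × 10⁻²¹ m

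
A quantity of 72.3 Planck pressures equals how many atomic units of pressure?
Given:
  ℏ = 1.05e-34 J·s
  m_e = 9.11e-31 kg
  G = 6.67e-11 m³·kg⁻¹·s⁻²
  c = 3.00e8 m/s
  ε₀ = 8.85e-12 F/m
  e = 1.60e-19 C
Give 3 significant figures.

1.12e102

Planck pressure: p_P = c⁷/(ℏG²) = 4.68e113 Pa
atomic unit of pressure: P_au = E_h/a₀³ = m_e⁴e¹⁰/((4πε₀)⁵ℏ⁸) = 3.01e13 Pa
72.3 × 4.68e113 / 3.01e13 = 1.12e102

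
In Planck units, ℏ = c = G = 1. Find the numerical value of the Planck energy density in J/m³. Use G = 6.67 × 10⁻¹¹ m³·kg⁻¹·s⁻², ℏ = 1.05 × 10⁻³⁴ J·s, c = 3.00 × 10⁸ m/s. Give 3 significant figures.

4.68 × 10¹¹³ J/m³

Dimensional analysis gives u_P = c⁷/(ℏG²).
  = 2.19 × 10⁵⁹ / 4.67 × 10⁻⁵⁵
  = 4.68 × 10¹¹³ J/m³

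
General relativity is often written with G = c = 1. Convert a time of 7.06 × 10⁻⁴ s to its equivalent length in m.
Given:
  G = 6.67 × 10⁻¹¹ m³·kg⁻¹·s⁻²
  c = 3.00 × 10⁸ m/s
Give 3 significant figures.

Time → length via c.
7.06 × 10⁻⁴ s × (c) = 2.12 × 10⁵ m

2.12 × 10⁵ m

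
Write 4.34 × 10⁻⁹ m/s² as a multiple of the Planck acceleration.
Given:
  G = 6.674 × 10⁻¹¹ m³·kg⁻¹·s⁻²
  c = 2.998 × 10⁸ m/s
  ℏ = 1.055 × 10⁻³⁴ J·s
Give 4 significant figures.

7.805 × 10⁻⁶¹

Planck acceleration: a_P = √(c⁷/(ℏG)) = 5.560 × 10⁵¹ m/s².
4.34 × 10⁻⁹ / 5.560 × 10⁵¹ = 7.805 × 10⁻⁶¹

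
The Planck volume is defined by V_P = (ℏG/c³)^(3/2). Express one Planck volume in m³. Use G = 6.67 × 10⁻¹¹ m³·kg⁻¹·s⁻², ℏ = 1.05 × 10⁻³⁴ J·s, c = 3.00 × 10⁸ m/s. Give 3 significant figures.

4.18 × 10⁻¹⁰⁵ m³

V_P = (ℏG/c³)^(3/2)
  = √(1.75 × 10⁻²⁰⁹)
  = 4.18 × 10⁻¹⁰⁵ m³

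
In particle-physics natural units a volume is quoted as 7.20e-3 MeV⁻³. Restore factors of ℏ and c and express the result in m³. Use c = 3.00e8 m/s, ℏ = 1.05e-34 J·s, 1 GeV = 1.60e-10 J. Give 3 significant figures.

Volume is [L]³ = [E]⁻³·(ℏc)³.
1 GeV⁻³ → (ℏc)³ × (1 GeV in J)⁻³ = 7.63e-48 m³.
Convert the energy scale: 7.20e-3 MeV⁻³ = 7.20e6 GeV⁻³.
Result: 7.20e6 × 7.63e-48 = 5.49e-41 m³.

5.49e-41 m³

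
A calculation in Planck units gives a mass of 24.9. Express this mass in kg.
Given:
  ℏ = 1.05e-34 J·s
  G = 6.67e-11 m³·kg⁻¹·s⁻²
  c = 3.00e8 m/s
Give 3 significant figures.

5.41e-7 kg

One Planck mass: m_P = √(ℏc/G) = 2.17e-8 kg.
24.9 × 2.17e-8 kg = 5.41e-7 kg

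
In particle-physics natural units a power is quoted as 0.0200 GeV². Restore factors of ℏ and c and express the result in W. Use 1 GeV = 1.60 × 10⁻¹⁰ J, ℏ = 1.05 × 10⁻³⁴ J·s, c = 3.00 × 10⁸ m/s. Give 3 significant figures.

Power is [E]/[T] = [E]²/ℏ.
1 GeV² → 1/ℏ × (1 GeV in J)² = 2.44 × 10¹⁴ W.
Result: 0.0200 × 2.44 × 10¹⁴ = 4.88 × 10¹² W.

4.88 × 10¹² W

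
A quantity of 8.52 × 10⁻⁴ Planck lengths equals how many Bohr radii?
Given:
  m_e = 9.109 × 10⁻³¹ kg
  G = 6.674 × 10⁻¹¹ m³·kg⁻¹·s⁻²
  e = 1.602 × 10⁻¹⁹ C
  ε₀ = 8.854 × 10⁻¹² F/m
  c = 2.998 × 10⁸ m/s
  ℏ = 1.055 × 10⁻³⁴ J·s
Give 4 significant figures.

2.600 × 10⁻²⁸

Planck length: ℓ_P = √(ℏG/c³) = 1.616 × 10⁻³⁵ m
Bohr radius: a₀ = 4πε₀ℏ²/(m_e e²) = 5.297 × 10⁻¹¹ m
8.52 × 10⁻⁴ × 1.616 × 10⁻³⁵ / 5.297 × 10⁻¹¹ = 2.600 × 10⁻²⁸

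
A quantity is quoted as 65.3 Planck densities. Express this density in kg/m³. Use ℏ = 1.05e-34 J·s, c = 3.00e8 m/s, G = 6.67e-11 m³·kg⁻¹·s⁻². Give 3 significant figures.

One Planck density: ρ_P = c⁵/(ℏG²) = 5.20e96 kg/m³.
65.3 × 5.20e96 kg/m³ = 3.40e98 kg/m³

3.40e98 kg/m³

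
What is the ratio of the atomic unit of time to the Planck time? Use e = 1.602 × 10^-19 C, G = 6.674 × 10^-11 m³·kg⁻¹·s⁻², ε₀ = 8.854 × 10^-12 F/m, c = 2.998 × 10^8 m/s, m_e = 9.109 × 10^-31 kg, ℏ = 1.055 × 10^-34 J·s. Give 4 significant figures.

4.494 × 10^26

atomic unit of time: τ_au = (4πε₀)²ℏ³/(m_e e⁴) = 2.423 × 10^-17 s
Planck time: t_P = √(ℏG/c⁵) = 5.392 × 10^-44 s
ratio = 2.423 × 10^-17 / 5.392 × 10^-44 = 4.494 × 10^26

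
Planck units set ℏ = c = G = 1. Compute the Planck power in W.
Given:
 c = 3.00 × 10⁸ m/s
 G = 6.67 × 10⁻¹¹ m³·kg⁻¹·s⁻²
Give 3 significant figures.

The unique combination of the constants set to 1 with dimensions of power is P_P = c⁵/G.
  = 2.43 × 10⁴² / 6.67 × 10⁻¹¹
  = 3.64 × 10⁵² W

3.64 × 10⁵² W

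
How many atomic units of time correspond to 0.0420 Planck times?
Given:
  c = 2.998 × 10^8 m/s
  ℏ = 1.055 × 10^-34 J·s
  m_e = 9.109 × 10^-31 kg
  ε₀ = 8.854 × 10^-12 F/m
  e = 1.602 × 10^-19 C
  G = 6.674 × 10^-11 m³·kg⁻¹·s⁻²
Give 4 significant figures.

9.347 × 10^-29

Planck time: t_P = √(ℏG/c⁵) = 5.392 × 10^-44 s
atomic unit of time: τ_au = (4πε₀)²ℏ³/(m_e e⁴) = 2.423 × 10^-17 s
0.0420 × 5.392 × 10^-44 / 2.423 × 10^-17 = 9.347 × 10^-29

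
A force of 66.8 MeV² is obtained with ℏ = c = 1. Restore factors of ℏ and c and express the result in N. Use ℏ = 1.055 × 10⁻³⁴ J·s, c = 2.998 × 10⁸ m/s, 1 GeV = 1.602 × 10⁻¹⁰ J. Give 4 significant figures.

54.20 N

Force is [E]/[L] = [E]²/(ℏc); restore (ℏc)⁻¹.
1 GeV² → 1/(ℏc) × (1 GeV in J)² = 8.114 × 10⁵ N.
Convert the energy scale: 66.8 MeV² = 6.68 × 10⁻⁵ GeV².
Result: 6.68 × 10⁻⁵ × 8.114 × 10⁵ = 54.20 N.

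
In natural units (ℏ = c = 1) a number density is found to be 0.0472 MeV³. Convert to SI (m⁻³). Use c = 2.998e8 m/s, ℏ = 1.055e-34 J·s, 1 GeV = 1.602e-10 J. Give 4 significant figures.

Number density is [L]⁻³ = [E]³/(ℏc)³.
1 GeV³ → 1/(ℏc)³ × (1 GeV in J)³ = 1.299e47 m⁻³.
Convert the energy scale: 0.0472 MeV³ = 4.72e-11 GeV³.
Result: 4.72e-11 × 1.299e47 = 6.133e36 m⁻³.

6.133e36 m⁻³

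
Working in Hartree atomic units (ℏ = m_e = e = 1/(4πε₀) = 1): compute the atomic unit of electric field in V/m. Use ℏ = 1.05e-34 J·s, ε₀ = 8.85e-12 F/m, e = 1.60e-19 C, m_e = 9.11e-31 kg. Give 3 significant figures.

From ℏ = m_e = e = 1/(4πε₀) = 1 the electric field scale is E_au = E_h/(e a₀) = m_e²e⁵/((4πε₀)³ℏ⁴).
E_h = 4.38e-18 J
a₀ = 5.26e-11 m
E_h/(e·a₀) = 5.20e11 V/m

5.20e11 V/m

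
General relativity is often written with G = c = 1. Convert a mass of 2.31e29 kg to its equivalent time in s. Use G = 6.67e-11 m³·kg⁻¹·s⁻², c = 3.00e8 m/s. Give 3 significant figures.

5.71e-7 s

Mass → time via G/c³.
2.31e29 kg × (G/c³) = 5.71e-7 s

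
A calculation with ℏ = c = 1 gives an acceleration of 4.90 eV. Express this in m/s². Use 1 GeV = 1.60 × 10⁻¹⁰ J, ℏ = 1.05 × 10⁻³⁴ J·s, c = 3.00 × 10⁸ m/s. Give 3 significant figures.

2.24 × 10²⁴ m/s²

Acceleration is [L]/[T]² = c·[E]/ℏ.
1 GeV → c/ℏ × (1 GeV in J) = 4.57 × 10³² m/s².
Convert the energy scale: 4.90 eV = 4.90 × 10⁻⁹ GeV.
Result: 4.90 × 10⁻⁹ × 4.57 × 10³² = 2.24 × 10²⁴ m/s².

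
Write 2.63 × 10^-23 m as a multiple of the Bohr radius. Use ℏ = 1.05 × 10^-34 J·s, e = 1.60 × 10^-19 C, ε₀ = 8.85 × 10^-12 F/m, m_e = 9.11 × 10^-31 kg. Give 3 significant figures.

5.00 × 10^-13

Bohr radius: a₀ = 4πε₀ℏ²/(m_e e²) = 5.26 × 10^-11 m.
2.63 × 10^-23 / 5.26 × 10^-11 = 5.00 × 10^-13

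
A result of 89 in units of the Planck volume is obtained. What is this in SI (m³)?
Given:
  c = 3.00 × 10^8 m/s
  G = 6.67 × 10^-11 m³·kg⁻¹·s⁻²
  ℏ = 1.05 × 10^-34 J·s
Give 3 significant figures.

3.72 × 10^-103 m³

One Planck volume: V_P = (ℏG/c³)^(3/2) = 4.18 × 10^-105 m³.
89 × 4.18 × 10^-105 m³ = 3.72 × 10^-103 m³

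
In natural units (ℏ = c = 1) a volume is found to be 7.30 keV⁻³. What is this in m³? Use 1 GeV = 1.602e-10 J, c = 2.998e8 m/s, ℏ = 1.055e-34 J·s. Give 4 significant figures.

5.618e-29 m³

Volume is [L]³ = [E]⁻³·(ℏc)³.
1 GeV⁻³ → (ℏc)³ × (1 GeV in J)⁻³ = 7.696e-48 m³.
Convert the energy scale: 7.30 keV⁻³ = 7.30e18 GeV⁻³.
Result: 7.30e18 × 7.696e-48 = 5.618e-29 m³.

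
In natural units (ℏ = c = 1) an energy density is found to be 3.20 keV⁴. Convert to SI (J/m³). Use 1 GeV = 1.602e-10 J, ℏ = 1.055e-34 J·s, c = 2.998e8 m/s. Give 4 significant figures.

[E]/[L]³ = [E]⁴/(ℏc)³; restore (ℏc)⁻³.
1 GeV⁴ → 1/(ℏc)³ × (1 GeV in J)⁴ = 2.082e37 J/m³.
Convert the energy scale: 3.20 keV⁴ = 3.20e-24 GeV⁴.
Result: 3.20e-24 × 2.082e37 = 6.661e13 J/m³.

6.661e13 J/m³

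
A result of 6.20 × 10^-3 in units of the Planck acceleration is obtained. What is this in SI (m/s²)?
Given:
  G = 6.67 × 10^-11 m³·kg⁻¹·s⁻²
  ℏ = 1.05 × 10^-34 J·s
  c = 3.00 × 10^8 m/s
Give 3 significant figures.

3.46 × 10^49 m/s²

One Planck acceleration: a_P = √(c⁷/(ℏG)) = 5.59 × 10^51 m/s².
6.20 × 10^-3 × 5.59 × 10^51 m/s² = 3.46 × 10^49 m/s²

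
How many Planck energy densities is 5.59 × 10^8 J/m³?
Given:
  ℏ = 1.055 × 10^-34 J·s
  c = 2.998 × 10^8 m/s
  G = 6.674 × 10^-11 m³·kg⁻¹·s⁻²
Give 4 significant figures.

Planck energy density: u_P = c⁷/(ℏG²) = 4.632 × 10^113 J/m³.
5.59 × 10^8 / 4.632 × 10^113 = 1.207 × 10^-105

1.207 × 10^-105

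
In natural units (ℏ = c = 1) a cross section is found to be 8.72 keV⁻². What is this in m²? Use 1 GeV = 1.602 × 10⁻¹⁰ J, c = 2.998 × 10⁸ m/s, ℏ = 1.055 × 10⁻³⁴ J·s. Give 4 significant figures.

Area is [L]² = [E]⁻²·(ℏc)²; restore (ℏc)².
1 GeV⁻² → (ℏc)² × (1 GeV in J)⁻² = 3.898 × 10⁻³² m².
Convert the energy scale: 8.72 keV⁻² = 8.72 × 10¹² GeV⁻².
Result: 8.72 × 10¹² × 3.898 × 10⁻³² = 3.399 × 10⁻¹⁹ m².

3.399 × 10⁻¹⁹ m²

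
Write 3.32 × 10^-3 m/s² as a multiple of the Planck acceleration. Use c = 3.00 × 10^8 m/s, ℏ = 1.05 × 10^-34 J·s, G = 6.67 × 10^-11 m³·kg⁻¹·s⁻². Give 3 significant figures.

5.94 × 10^-55

Planck acceleration: a_P = √(c⁷/(ℏG)) = 5.59 × 10^51 m/s².
3.32 × 10^-3 / 5.59 × 10^51 = 5.94 × 10^-55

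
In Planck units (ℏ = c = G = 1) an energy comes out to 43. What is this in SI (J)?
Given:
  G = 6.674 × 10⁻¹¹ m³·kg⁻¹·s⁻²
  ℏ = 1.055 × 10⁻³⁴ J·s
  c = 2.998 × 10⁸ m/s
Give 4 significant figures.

One Planck energy: E_P = √(ℏc⁵/G) = 1.957 × 10⁹ J.
43 × 1.957 × 10⁹ J = 8.414 × 10¹⁰ J

8.414 × 10¹⁰ J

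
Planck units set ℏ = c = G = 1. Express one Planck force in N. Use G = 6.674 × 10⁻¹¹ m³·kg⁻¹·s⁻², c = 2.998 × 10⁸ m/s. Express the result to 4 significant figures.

From ℏ = c = G = 1 the force scale is F_P = c⁴/G.
  = 8.078 × 10³³ / 6.674 × 10⁻¹¹
  = 1.210 × 10⁴⁴ N

1.210 × 10⁴⁴ N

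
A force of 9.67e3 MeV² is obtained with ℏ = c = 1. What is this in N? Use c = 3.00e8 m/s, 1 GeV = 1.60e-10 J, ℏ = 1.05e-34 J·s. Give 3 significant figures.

7.86e3 N

Force is [E]/[L] = [E]²/(ℏc); restore (ℏc)⁻¹.
1 GeV² → 1/(ℏc) × (1 GeV in J)² = 8.13e5 N.
Convert the energy scale: 9.67e3 MeV² = 9.67e-3 GeV².
Result: 9.67e-3 × 8.13e5 = 7.86e3 N.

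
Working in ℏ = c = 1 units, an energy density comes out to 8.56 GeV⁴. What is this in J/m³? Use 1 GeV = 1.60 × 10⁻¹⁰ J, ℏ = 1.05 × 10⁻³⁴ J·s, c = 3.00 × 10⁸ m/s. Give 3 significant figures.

[E]/[L]³ = [E]⁴/(ℏc)³; restore (ℏc)⁻³.
1 GeV⁴ → 1/(ℏc)³ × (1 GeV in J)⁴ = 2.10 × 10³⁷ J/m³.
Result: 8.56 × 2.10 × 10³⁷ = 1.79 × 10³⁸ J/m³.

1.79 × 10³⁸ J/m³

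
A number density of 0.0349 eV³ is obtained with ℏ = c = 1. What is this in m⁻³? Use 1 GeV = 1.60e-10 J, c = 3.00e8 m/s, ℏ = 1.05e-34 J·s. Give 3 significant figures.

4.57e18 m⁻³

Number density is [L]⁻³ = [E]³/(ℏc)³.
1 GeV³ → 1/(ℏc)³ × (1 GeV in J)³ = 1.31e47 m⁻³.
Convert the energy scale: 0.0349 eV³ = 3.49e-29 GeV³.
Result: 3.49e-29 × 1.31e47 = 4.57e18 m⁻³.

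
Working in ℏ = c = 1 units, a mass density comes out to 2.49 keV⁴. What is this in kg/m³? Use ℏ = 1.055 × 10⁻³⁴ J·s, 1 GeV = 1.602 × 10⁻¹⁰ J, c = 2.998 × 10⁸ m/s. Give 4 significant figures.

Mass density is [E]/(c²[L]³) = [E]⁴/(ℏ³c⁵).
1 GeV⁴ → 1/(ℏ³c⁵) × (1 GeV in J)⁴ = 2.316 × 10²⁰ kg/m³.
Convert the energy scale: 2.49 keV⁴ = 2.49 × 10⁻²⁴ GeV⁴.
Result: 2.49 × 10⁻²⁴ × 2.316 × 10²⁰ = 5.767 × 10⁻⁴ kg/m³.

5.767 × 10⁻⁴ kg/m³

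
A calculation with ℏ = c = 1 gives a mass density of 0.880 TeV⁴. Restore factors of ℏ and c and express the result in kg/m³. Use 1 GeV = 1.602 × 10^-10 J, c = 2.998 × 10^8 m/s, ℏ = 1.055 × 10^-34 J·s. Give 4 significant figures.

2.038 × 10^32 kg/m³

Mass density is [E]/(c²[L]³) = [E]⁴/(ℏ³c⁵).
1 GeV⁴ → 1/(ℏ³c⁵) × (1 GeV in J)⁴ = 2.316 × 10^20 kg/m³.
Convert the energy scale: 0.880 TeV⁴ = 8.80 × 10^11 GeV⁴.
Result: 8.80 × 10^11 × 2.316 × 10^20 = 2.038 × 10^32 kg/m³.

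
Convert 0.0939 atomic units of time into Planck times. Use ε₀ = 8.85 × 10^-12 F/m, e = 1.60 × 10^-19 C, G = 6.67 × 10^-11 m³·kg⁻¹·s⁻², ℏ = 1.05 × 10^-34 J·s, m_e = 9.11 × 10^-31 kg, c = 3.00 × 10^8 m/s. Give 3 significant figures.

4.19 × 10^25

atomic unit of time: τ_au = (4πε₀)²ℏ³/(m_e e⁴) = 2.40 × 10^-17 s
Planck time: t_P = √(ℏG/c⁵) = 5.37 × 10^-44 s
0.0939 × 2.40 × 10^-17 / 5.37 × 10^-44 = 4.19 × 10^25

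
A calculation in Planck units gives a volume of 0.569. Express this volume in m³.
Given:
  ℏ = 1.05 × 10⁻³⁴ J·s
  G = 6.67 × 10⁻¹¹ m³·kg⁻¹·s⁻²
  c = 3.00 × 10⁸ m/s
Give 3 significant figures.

2.38 × 10⁻¹⁰⁵ m³

One Planck volume: V_P = (ℏG/c³)^(3/2) = 4.18 × 10⁻¹⁰⁵ m³.
0.569 × 4.18 × 10⁻¹⁰⁵ m³ = 2.38 × 10⁻¹⁰⁵ m³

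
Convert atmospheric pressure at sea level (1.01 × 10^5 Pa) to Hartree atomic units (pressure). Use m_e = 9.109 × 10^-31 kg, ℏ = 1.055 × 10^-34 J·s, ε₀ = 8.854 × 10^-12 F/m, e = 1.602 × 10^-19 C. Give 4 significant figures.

atomic unit of pressure: P_au = E_h/a₀³ = m_e⁴e¹⁰/((4πε₀)⁵ℏ⁸) = 2.929 × 10^13 Pa.
1.01 × 10^5 / 2.929 × 10^13 = 3.448 × 10^-9

3.448 × 10^-9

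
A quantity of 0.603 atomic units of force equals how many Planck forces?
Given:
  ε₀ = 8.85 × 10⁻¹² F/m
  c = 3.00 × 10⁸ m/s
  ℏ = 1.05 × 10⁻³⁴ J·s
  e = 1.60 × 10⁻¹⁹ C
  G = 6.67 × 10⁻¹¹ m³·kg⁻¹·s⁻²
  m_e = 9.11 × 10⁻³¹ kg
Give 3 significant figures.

4.14 × 10⁻⁵²

atomic unit of force: F_au = E_h/a₀ = m_e²e⁶/((4πε₀)³ℏ⁴) = 8.33 × 10⁻⁸ N
Planck force: F_P = c⁴/G = 1.21 × 10⁴⁴ N
0.603 × 8.33 × 10⁻⁸ / 1.21 × 10⁴⁴ = 4.14 × 10⁻⁵²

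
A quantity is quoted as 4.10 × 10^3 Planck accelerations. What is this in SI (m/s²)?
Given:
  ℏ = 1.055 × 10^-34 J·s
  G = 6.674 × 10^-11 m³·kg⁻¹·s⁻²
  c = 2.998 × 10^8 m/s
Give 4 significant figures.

2.280 × 10^55 m/s²

One Planck acceleration: a_P = √(c⁷/(ℏG)) = 5.560 × 10^51 m/s².
4.10 × 10^3 × 5.560 × 10^51 m/s² = 2.280 × 10^55 m/s²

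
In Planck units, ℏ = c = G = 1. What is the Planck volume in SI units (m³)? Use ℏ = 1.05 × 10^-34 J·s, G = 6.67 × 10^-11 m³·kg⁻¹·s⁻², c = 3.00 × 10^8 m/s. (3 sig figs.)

4.18 × 10^-105 m³

Dimensional analysis gives V_P = (ℏG/c³)^(3/2).
  = √(1.75 × 10^-209)
  = 4.18 × 10^-105 m³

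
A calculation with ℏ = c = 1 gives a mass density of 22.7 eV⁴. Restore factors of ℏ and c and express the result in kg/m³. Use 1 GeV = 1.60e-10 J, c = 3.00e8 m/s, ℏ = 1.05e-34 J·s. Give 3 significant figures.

Mass density is [E]/(c²[L]³) = [E]⁴/(ℏ³c⁵).
1 GeV⁴ → 1/(ℏ³c⁵) × (1 GeV in J)⁴ = 2.33e20 kg/m³.
Convert the energy scale: 22.7 eV⁴ = 2.27e-35 GeV⁴.
Result: 2.27e-35 × 2.33e20 = 5.29e-15 kg/m³.

5.29e-15 kg/m³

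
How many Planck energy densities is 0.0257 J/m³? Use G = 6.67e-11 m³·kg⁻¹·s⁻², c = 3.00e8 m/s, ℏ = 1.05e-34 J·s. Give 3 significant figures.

5.49e-116

Planck energy density: u_P = c⁷/(ℏG²) = 4.68e113 J/m³.
0.0257 / 4.68e113 = 5.49e-116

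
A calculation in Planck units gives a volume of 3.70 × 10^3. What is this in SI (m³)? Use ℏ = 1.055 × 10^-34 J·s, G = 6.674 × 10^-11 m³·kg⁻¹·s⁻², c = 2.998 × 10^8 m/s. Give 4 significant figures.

1.563 × 10^-101 m³

One Planck volume: V_P = (ℏG/c³)^(3/2) = 4.224 × 10^-105 m³.
3.70 × 10^3 × 4.224 × 10^-105 m³ = 1.563 × 10^-101 m³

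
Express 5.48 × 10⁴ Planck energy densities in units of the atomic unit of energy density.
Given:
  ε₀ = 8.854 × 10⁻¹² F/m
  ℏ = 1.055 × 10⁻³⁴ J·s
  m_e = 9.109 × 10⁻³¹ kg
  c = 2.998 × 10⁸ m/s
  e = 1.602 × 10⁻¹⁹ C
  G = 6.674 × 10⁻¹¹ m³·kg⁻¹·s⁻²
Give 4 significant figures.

8.666 × 10¹⁰⁴

Planck energy density: u_P = c⁷/(ℏG²) = 4.632 × 10¹¹³ J/m³
atomic unit of energy density: u_au = E_h/a₀³ = m_e⁴e¹⁰/((4πε₀)⁵ℏ⁸) = 2.929 × 10¹³ J/m³
5.48 × 10⁴ × 4.632 × 10¹¹³ / 2.929 × 10¹³ = 8.666 × 10¹⁰⁴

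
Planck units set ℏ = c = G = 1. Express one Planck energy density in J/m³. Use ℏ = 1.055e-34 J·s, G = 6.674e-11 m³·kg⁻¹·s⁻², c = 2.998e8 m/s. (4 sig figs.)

From ℏ = c = G = 1 the energy density scale is u_P = c⁷/(ℏG²).
  = 2.177e59 / 4.699e-55
  = 4.632e113 J/m³

4.632e113 J/m³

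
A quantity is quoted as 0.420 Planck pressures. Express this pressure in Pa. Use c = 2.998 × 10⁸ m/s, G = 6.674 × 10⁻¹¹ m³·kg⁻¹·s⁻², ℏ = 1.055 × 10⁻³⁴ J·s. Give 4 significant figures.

One Planck pressure: p_P = c⁷/(ℏG²) = 4.632 × 10¹¹³ Pa.
0.420 × 4.632 × 10¹¹³ Pa = 1.946 × 10¹¹³ Pa

1.946 × 10¹¹³ Pa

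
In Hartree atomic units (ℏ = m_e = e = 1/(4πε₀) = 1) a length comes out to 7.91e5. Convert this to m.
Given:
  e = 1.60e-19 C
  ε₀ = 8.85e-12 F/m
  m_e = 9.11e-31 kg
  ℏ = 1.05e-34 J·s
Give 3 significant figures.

4.16e-5 m

One Bohr radius: a₀ = 4πε₀ℏ²/(m_e e²) = 5.26e-11 m.
7.91e5 × 5.26e-11 m = 4.16e-5 m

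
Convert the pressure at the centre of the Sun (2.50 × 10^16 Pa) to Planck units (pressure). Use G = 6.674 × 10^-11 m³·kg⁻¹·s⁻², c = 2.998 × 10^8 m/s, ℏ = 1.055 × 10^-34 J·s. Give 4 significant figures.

5.397 × 10^-98

Planck pressure: p_P = c⁷/(ℏG²) = 4.632 × 10^113 Pa.
2.50 × 10^16 / 4.632 × 10^113 = 5.397 × 10^-98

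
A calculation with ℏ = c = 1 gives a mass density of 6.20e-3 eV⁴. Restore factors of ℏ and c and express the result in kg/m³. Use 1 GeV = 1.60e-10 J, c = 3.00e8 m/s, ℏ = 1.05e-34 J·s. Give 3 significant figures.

Mass density is [E]/(c²[L]³) = [E]⁴/(ℏ³c⁵).
1 GeV⁴ → 1/(ℏ³c⁵) × (1 GeV in J)⁴ = 2.33e20 kg/m³.
Convert the energy scale: 6.20e-3 eV⁴ = 6.20e-39 GeV⁴.
Result: 6.20e-39 × 2.33e20 = 1.44e-18 kg/m³.

1.44e-18 kg/m³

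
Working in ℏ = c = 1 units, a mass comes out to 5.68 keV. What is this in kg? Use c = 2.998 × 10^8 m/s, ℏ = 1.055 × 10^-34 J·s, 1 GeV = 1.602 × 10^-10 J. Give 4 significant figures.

1.012 × 10^-32 kg

Mass is [E]/c²; divide by c².
1 GeV → 1/c² × (1 GeV in J) = 1.782 × 10^-27 kg.
Convert the energy scale: 5.68 keV = 5.68 × 10^-6 GeV.
Result: 5.68 × 10^-6 × 1.782 × 10^-27 = 1.012 × 10^-32 kg.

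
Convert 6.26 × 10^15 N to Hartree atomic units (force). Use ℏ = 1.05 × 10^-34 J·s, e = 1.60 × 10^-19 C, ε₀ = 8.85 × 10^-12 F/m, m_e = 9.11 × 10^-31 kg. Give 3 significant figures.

7.52 × 10^22

atomic unit of force: F_au = E_h/a₀ = m_e²e⁶/((4πε₀)³ℏ⁴) = 8.33 × 10^-8 N.
6.26 × 10^15 / 8.33 × 10^-8 = 7.52 × 10^22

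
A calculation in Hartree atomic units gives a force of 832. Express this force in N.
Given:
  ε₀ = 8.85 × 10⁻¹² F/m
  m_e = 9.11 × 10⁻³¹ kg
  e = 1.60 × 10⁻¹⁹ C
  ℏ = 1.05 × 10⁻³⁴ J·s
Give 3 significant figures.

One atomic unit of force: F_au = E_h/a₀ = m_e²e⁶/((4πε₀)³ℏ⁴) = 8.33 × 10⁻⁸ N.
832 × 8.33 × 10⁻⁸ N = 6.93 × 10⁻⁵ N

6.93 × 10⁻⁵ N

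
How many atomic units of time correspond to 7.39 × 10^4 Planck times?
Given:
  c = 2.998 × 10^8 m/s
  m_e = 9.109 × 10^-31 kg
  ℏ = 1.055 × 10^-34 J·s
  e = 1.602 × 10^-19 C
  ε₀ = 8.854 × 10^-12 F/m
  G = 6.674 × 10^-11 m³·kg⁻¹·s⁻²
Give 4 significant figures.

Planck time: t_P = √(ℏG/c⁵) = 5.392 × 10^-44 s
atomic unit of time: τ_au = (4πε₀)²ℏ³/(m_e e⁴) = 2.423 × 10^-17 s
7.39 × 10^4 × 5.392 × 10^-44 / 2.423 × 10^-17 = 1.645 × 10^-22

1.645 × 10^-22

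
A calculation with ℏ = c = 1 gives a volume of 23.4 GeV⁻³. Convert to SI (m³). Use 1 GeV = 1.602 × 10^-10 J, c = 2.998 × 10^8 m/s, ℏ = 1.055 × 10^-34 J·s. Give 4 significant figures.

Volume is [L]³ = [E]⁻³·(ℏc)³.
1 GeV⁻³ → (ℏc)³ × (1 GeV in J)⁻³ = 7.696 × 10^-48 m³.
Result: 23.4 × 7.696 × 10^-48 = 1.801 × 10^-46 m³.

1.801 × 10^-46 m³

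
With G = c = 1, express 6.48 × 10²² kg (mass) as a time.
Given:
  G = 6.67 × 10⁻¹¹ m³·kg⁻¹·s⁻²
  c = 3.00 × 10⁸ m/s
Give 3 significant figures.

Mass → time via G/c³.
6.48 × 10²² kg × (G/c³) = 1.60 × 10⁻¹³ s

1.60 × 10⁻¹³ s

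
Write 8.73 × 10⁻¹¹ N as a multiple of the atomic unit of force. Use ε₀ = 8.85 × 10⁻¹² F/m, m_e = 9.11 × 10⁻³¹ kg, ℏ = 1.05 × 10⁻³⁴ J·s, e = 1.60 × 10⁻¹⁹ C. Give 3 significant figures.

1.05 × 10⁻³

atomic unit of force: F_au = E_h/a₀ = m_e²e⁶/((4πε₀)³ℏ⁴) = 8.33 × 10⁻⁸ N.
8.73 × 10⁻¹¹ / 8.33 × 10⁻⁸ = 1.05 × 10⁻³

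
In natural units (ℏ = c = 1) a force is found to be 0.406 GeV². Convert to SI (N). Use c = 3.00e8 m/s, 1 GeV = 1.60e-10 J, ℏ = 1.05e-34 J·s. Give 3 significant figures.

3.30e5 N

Force is [E]/[L] = [E]²/(ℏc); restore (ℏc)⁻¹.
1 GeV² → 1/(ℏc) × (1 GeV in J)² = 8.13e5 N.
Result: 0.406 × 8.13e5 = 3.30e5 N.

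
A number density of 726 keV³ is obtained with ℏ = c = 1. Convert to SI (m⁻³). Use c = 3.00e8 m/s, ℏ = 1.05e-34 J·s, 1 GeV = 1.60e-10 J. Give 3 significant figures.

Number density is [L]⁻³ = [E]³/(ℏc)³.
1 GeV³ → 1/(ℏc)³ × (1 GeV in J)³ = 1.31e47 m⁻³.
Convert the energy scale: 726 keV³ = 7.26e-16 GeV³.
Result: 7.26e-16 × 1.31e47 = 9.51e31 m⁻³.

9.51e31 m⁻³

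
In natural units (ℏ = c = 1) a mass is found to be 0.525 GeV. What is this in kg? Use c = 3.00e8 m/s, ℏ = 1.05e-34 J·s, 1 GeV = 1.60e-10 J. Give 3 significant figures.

9.33e-28 kg

Mass is [E]/c²; divide by c².
1 GeV → 1/c² × (1 GeV in J) = 1.78e-27 kg.
Result: 0.525 × 1.78e-27 = 9.33e-28 kg.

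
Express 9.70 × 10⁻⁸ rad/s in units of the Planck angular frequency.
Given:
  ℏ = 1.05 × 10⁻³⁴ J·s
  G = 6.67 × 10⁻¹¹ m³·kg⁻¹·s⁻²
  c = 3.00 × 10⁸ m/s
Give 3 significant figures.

5.21 × 10⁻⁵¹

Planck angular frequency: ω_P = √(c⁵/(ℏG)) = 1.86 × 10⁴³ rad/s.
9.70 × 10⁻⁸ / 1.86 × 10⁴³ = 5.21 × 10⁻⁵¹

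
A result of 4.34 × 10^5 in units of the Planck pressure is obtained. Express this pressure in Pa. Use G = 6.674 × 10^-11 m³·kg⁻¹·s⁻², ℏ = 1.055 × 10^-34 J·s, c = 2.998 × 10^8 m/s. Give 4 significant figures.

2.010 × 10^119 Pa

One Planck pressure: p_P = c⁷/(ℏG²) = 4.632 × 10^113 Pa.
4.34 × 10^5 × 4.632 × 10^113 Pa = 2.010 × 10^119 Pa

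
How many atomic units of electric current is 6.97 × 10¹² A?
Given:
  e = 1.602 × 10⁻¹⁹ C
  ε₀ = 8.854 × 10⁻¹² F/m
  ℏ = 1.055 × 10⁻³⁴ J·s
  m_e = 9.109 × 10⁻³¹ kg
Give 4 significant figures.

atomic unit of electric current: I_au = e E_h/ℏ = m_e e⁵/((4πε₀)²ℏ³) = 6.612 × 10⁻³ A.
6.97 × 10¹² / 6.612 × 10⁻³ = 1.054 × 10¹⁵

1.054 × 10¹⁵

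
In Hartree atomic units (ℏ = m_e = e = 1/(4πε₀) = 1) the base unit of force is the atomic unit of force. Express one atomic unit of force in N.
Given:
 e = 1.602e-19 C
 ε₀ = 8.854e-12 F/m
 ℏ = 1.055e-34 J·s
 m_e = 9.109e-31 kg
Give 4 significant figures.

F_au = E_h/a₀ = m_e²e⁶/((4πε₀)³ℏ⁴)
E_h = 4.354e-18 J
a₀ = 5.297e-11 m
E_h/a₀ = 8.220e-8 N

8.220e-8 N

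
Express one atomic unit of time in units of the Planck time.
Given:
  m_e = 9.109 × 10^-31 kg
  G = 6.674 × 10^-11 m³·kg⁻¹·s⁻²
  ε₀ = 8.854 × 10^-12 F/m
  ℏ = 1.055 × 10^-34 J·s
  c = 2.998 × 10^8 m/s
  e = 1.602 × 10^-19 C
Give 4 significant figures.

4.494 × 10^26

atomic unit of time: τ_au = (4πε₀)²ℏ³/(m_e e⁴) = 2.423 × 10^-17 s
Planck time: t_P = √(ℏG/c⁵) = 5.392 × 10^-44 s
ratio = 2.423 × 10^-17 / 5.392 × 10^-44 = 4.494 × 10^26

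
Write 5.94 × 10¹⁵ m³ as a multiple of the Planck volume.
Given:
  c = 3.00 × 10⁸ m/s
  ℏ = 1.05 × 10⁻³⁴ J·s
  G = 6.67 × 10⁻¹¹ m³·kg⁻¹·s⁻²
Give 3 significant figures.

1.42 × 10¹²⁰

Planck volume: V_P = (ℏG/c³)^(3/2) = 4.18 × 10⁻¹⁰⁵ m³.
5.94 × 10¹⁵ / 4.18 × 10⁻¹⁰⁵ = 1.42 × 10¹²⁰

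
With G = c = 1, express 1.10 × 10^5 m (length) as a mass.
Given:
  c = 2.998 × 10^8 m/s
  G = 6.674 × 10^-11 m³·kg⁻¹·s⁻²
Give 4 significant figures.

1.481 × 10^32 kg

Length → mass via c²/G.
1.10 × 10^5 m × (c²/G) = 1.481 × 10^32 kg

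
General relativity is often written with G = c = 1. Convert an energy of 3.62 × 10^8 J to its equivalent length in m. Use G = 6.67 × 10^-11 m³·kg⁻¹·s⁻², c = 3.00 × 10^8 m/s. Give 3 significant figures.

Energy → length via G/c⁴.
3.62 × 10^8 J × (G/c⁴) = 2.98 × 10^-36 m

2.98 × 10^-36 m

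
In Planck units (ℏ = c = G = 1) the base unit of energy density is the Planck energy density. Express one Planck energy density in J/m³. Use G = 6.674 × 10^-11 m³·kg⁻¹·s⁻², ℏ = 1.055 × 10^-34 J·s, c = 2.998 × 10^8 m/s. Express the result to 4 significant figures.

4.632 × 10^113 J/m³

u_P = c⁷/(ℏG²)
  = 2.177 × 10^59 / 4.699 × 10^-55
  = 4.632 × 10^113 J/m³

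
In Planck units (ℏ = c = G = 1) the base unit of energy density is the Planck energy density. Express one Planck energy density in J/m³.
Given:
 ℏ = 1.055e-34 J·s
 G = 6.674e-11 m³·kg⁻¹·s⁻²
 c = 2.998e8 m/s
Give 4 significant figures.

4.632e113 J/m³

u_P = c⁷/(ℏG²)
  = 2.177e59 / 4.699e-55
  = 4.632e113 J/m³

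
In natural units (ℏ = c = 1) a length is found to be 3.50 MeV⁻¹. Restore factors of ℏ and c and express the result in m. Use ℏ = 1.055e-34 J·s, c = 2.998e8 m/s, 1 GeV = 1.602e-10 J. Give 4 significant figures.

6.910e-13 m

A length is [E]⁻¹ in ℏ=c=1; restore one factor of ℏc.
1 GeV⁻¹ → ℏc × (1 GeV in J)⁻¹ = 1.974e-16 m.
Convert the energy scale: 3.50 MeV⁻¹ = 3.50e3 GeV⁻¹.
Result: 3.50e3 × 1.974e-16 = 6.910e-13 m.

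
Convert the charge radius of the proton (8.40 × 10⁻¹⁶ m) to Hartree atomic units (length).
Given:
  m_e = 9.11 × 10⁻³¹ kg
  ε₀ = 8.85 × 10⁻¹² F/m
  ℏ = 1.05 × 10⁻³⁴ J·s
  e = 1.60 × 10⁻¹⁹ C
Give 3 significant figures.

Bohr radius: a₀ = 4πε₀ℏ²/(m_e e²) = 5.26 × 10⁻¹¹ m.
8.40 × 10⁻¹⁶ / 5.26 × 10⁻¹¹ = 1.60 × 10⁻⁵

1.60 × 10⁻⁵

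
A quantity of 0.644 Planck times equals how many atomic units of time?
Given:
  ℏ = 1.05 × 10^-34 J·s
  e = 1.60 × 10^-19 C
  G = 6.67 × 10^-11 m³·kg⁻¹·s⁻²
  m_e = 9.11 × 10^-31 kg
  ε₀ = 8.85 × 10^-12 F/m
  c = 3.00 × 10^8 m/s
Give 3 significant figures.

Planck time: t_P = √(ℏG/c⁵) = 5.37 × 10^-44 s
atomic unit of time: τ_au = (4πε₀)²ℏ³/(m_e e⁴) = 2.40 × 10^-17 s
0.644 × 5.37 × 10^-44 / 2.40 × 10^-17 = 1.44 × 10^-27

1.44 × 10^-27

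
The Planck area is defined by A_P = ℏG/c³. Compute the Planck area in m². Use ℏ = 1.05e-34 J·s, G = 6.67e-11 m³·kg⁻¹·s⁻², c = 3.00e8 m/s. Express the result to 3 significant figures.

2.59e-70 m²

A_P = ℏG/c³
  = 7.00e-45 / 2.70e25
  = 2.59e-70 m²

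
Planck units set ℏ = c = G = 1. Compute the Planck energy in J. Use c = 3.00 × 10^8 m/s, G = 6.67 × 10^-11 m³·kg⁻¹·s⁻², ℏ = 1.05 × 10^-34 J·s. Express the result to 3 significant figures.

The unique combination of the constants set to 1 with dimensions of energy is E_P = √(ℏc⁵/G).
  = √(3.83 × 10^18)
  = 1.96 × 10^9 J

1.96 × 10^9 J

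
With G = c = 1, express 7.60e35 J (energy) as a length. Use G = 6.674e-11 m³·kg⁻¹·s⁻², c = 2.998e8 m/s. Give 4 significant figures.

6.279e-9 m

Energy → length via G/c⁴.
7.60e35 J × (G/c⁴) = 6.279e-9 m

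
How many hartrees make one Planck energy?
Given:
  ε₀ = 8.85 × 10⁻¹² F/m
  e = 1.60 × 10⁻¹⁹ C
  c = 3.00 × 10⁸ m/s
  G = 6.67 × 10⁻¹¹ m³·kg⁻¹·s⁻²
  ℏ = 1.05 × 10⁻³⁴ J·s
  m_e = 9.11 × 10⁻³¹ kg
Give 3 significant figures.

Planck energy: E_P = √(ℏc⁵/G) = 1.96 × 10⁹ J
hartree: E_h = m_e e⁴/(4πε₀ℏ)² = 4.38 × 10⁻¹⁸ J
ratio = 1.96 × 10⁹ / 4.38 × 10⁻¹⁸ = 4.47 × 10²⁶

4.47 × 10²⁶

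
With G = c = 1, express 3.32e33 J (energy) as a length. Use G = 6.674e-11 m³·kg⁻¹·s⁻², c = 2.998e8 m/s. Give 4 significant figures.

2.743e-11 m

Energy → length via G/c⁴.
3.32e33 J × (G/c⁴) = 2.743e-11 m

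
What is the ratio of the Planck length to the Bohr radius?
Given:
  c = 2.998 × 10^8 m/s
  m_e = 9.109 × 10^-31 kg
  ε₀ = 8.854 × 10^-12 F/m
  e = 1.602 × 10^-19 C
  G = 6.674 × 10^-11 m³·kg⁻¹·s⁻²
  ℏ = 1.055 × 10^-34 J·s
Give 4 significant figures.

Planck length: ℓ_P = √(ℏG/c³) = 1.616 × 10^-35 m
Bohr radius: a₀ = 4πε₀ℏ²/(m_e e²) = 5.297 × 10^-11 m
ratio = 1.616 × 10^-35 / 5.297 × 10^-11 = 3.051 × 10^-25

3.051 × 10^-25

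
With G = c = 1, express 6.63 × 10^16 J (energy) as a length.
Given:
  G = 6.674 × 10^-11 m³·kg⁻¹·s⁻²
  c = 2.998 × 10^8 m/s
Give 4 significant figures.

5.477 × 10^-28 m

Energy → length via G/c⁴.
6.63 × 10^16 J × (G/c⁴) = 5.477 × 10^-28 m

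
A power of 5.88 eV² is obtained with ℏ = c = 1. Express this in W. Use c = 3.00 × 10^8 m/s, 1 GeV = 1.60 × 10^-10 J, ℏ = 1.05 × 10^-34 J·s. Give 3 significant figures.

1.43 × 10^-3 W

Power is [E]/[T] = [E]²/ℏ.
1 GeV² → 1/ℏ × (1 GeV in J)² = 2.44 × 10^14 W.
Convert the energy scale: 5.88 eV² = 5.88 × 10^-18 GeV².
Result: 5.88 × 10^-18 × 2.44 × 10^14 = 1.43 × 10^-3 W.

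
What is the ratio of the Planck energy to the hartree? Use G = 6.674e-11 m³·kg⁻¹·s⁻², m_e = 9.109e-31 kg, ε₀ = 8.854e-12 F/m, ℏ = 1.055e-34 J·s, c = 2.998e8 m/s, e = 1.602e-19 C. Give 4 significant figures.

4.494e26

Planck energy: E_P = √(ℏc⁵/G) = 1.957e9 J
hartree: E_h = m_e e⁴/(4πε₀ℏ)² = 4.354e-18 J
ratio = 1.957e9 / 4.354e-18 = 4.494e26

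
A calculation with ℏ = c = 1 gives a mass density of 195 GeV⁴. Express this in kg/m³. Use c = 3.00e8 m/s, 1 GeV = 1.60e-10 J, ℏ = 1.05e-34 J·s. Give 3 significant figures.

4.54e22 kg/m³

Mass density is [E]/(c²[L]³) = [E]⁴/(ℏ³c⁵).
1 GeV⁴ → 1/(ℏ³c⁵) × (1 GeV in J)⁴ = 2.33e20 kg/m³.
Result: 195 × 2.33e20 = 4.54e22 kg/m³.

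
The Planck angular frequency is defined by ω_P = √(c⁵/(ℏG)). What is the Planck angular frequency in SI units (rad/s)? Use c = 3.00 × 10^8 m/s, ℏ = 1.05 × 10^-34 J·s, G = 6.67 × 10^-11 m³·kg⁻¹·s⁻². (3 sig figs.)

1.86 × 10^43 rad/s

ω_P = √(c⁵/(ℏG))
  = √(3.47 × 10^86)
  = 1.86 × 10^43 rad/s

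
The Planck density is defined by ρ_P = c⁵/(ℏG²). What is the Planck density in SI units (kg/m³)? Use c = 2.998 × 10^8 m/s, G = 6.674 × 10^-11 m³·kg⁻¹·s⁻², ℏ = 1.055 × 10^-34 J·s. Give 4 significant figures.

5.154 × 10^96 kg/m³

ρ_P = c⁵/(ℏG²)
  = 2.422 × 10^42 / 4.699 × 10^-55
  = 5.154 × 10^96 kg/m³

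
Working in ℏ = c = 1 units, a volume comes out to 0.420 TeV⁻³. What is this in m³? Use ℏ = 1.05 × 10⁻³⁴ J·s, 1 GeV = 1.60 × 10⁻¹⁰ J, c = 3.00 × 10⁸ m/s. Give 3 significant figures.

Volume is [L]³ = [E]⁻³·(ℏc)³.
1 GeV⁻³ → (ℏc)³ × (1 GeV in J)⁻³ = 7.63 × 10⁻⁴⁸ m³.
Convert the energy scale: 0.420 TeV⁻³ = 4.20 × 10⁻¹⁰ GeV⁻³.
Result: 4.20 × 10⁻¹⁰ × 7.63 × 10⁻⁴⁸ = 3.20 × 10⁻⁵⁷ m³.

3.20 × 10⁻⁵⁷ m³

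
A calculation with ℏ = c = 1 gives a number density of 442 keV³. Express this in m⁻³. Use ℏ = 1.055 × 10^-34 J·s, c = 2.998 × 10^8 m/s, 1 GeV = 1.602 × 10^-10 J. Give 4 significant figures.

Number density is [L]⁻³ = [E]³/(ℏc)³.
1 GeV³ → 1/(ℏc)³ × (1 GeV in J)³ = 1.299 × 10^47 m⁻³.
Convert the energy scale: 442 keV³ = 4.42 × 10^-16 GeV³.
Result: 4.42 × 10^-16 × 1.299 × 10^47 = 5.743 × 10^31 m⁻³.

5.743 × 10^31 m⁻³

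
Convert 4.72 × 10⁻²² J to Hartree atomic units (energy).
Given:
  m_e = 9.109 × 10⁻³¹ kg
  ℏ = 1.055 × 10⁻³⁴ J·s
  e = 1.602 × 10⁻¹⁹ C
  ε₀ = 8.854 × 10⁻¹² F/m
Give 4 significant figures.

1.084 × 10⁻⁴

hartree: E_h = m_e e⁴/(4πε₀ℏ)² = 4.354 × 10⁻¹⁸ J.
4.72 × 10⁻²² / 4.354 × 10⁻¹⁸ = 1.084 × 10⁻⁴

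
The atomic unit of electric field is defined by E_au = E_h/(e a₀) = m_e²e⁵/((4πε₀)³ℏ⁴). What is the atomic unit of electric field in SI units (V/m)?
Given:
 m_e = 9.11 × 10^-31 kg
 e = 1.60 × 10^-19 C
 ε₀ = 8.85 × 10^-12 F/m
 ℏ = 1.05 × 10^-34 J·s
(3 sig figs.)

E_au = E_h/(e a₀) = m_e²e⁵/((4πε₀)³ℏ⁴)
E_h = 4.38 × 10^-18 J
a₀ = 5.26 × 10^-11 m
E_h/(e·a₀) = 5.20 × 10^11 V/m

5.20 × 10^11 V/m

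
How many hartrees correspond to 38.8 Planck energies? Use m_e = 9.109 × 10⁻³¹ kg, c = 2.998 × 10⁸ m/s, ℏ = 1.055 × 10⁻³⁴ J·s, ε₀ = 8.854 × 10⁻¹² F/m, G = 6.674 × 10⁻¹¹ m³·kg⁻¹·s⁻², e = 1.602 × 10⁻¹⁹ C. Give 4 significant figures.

Planck energy: E_P = √(ℏc⁵/G) = 1.957 × 10⁹ J
hartree: E_h = m_e e⁴/(4πε₀ℏ)² = 4.354 × 10⁻¹⁸ J
38.8 × 1.957 × 10⁹ / 4.354 × 10⁻¹⁸ = 1.744 × 10²⁸

1.744 × 10²⁸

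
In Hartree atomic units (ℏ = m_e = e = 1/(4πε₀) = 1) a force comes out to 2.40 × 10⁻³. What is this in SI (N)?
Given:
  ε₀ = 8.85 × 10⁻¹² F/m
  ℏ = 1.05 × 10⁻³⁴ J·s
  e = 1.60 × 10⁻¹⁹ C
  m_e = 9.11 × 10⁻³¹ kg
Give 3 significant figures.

One atomic unit of force: F_au = E_h/a₀ = m_e²e⁶/((4πε₀)³ℏ⁴) = 8.33 × 10⁻⁸ N.
2.40 × 10⁻³ × 8.33 × 10⁻⁸ N = 2.00 × 10⁻¹⁰ N

2.00 × 10⁻¹⁰ N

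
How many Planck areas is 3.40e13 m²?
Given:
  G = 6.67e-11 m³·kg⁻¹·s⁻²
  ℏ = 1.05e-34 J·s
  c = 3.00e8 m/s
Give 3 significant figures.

Planck area: A_P = ℏG/c³ = 2.59e-70 m².
3.40e13 / 2.59e-70 = 1.31e83

1.31e83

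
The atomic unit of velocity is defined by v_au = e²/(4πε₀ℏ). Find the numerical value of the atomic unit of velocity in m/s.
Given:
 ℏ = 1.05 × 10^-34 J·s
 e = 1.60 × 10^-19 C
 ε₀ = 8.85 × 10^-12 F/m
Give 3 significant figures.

2.19 × 10^6 m/s

v_au = e²/(4πε₀ℏ)
  = 2.56 × 10^-38 / 1.17 × 10^-44
  = 2.19 × 10^6 m/s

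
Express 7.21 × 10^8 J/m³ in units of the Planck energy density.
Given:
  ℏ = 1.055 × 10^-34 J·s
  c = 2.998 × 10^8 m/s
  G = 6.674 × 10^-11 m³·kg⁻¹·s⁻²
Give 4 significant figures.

Planck energy density: u_P = c⁷/(ℏG²) = 4.632 × 10^113 J/m³.
7.21 × 10^8 / 4.632 × 10^113 = 1.556 × 10^-105

1.556 × 10^-105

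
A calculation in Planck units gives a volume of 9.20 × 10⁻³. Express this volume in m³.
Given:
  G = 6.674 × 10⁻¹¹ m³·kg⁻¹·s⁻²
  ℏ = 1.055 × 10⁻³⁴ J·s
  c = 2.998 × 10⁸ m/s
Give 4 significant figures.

One Planck volume: V_P = (ℏG/c³)^(3/2) = 4.224 × 10⁻¹⁰⁵ m³.
9.20 × 10⁻³ × 4.224 × 10⁻¹⁰⁵ m³ = 3.886 × 10⁻¹⁰⁷ m³

3.886 × 10⁻¹⁰⁷ m³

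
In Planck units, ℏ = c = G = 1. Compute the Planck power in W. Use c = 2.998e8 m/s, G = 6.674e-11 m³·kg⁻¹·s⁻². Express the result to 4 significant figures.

The unique combination of the constants set to 1 with dimensions of power is P_P = c⁵/G.
  = 2.422e42 / 6.674e-11
  = 3.629e52 W

3.629e52 W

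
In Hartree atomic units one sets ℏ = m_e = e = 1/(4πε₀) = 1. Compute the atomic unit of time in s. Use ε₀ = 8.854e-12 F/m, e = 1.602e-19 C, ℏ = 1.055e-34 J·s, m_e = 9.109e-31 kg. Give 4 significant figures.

2.423e-17 s

τ_au = (4πε₀)²ℏ³/(m_e e⁴)
E_h = 4.354e-18 J
ℏ/E_h = 2.423e-17 s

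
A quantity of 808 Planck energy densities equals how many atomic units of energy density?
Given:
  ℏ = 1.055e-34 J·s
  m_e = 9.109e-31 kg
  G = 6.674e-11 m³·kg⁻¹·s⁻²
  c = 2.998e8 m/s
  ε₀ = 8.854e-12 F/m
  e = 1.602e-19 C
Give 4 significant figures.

Planck energy density: u_P = c⁷/(ℏG²) = 4.632e113 J/m³
atomic unit of energy density: u_au = E_h/a₀³ = m_e⁴e¹⁰/((4πε₀)⁵ℏ⁸) = 2.929e13 J/m³
808 × 4.632e113 / 2.929e13 = 1.278e103

1.278e103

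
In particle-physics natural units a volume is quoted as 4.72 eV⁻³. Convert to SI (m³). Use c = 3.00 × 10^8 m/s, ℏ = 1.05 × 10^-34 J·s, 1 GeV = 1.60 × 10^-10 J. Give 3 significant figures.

Volume is [L]³ = [E]⁻³·(ℏc)³.
1 GeV⁻³ → (ℏc)³ × (1 GeV in J)⁻³ = 7.63 × 10^-48 m³.
Convert the energy scale: 4.72 eV⁻³ = 4.72 × 10^27 GeV⁻³.
Result: 4.72 × 10^27 × 7.63 × 10^-48 = 3.60 × 10^-20 m³.

3.60 × 10^-20 m³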